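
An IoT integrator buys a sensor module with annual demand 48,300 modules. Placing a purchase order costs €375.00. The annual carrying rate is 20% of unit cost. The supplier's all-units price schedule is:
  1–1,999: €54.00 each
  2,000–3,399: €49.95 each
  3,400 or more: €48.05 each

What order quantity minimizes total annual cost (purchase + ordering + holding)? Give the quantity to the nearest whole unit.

Holding cost per unit per year at price C is H = 0.20·C.
For each price level, check whether its EOQ is feasible; otherwise the best quantity at that price is the breakpoint.
EOQ at €54.00 = 1831.4 (feasible in tier 1): TC = 48,300×€54.00 + (48,300/1831.4)×375 + (1831.4/2)×0.20×€54.00 = €2,627,979.53.
EOQ at €49.95 = 1904.2 < 2000, so use break Q=2000: TC = 48,300×€49.95 + (48,300/2000.0)×375 + (2000.0/2)×0.20×€49.95 = €2,431,631.25.
EOQ at €48.05 = 1941.5 < 3400, so use break Q=3400: TC = 48,300×€48.05 + (48,300/3400.0)×375 + (3400.0/2)×0.20×€48.05 = €2,342,479.21.
Lowest total cost is €2,342,479.21 at Q = 3400.0.

Q* ≈ 3,400 modules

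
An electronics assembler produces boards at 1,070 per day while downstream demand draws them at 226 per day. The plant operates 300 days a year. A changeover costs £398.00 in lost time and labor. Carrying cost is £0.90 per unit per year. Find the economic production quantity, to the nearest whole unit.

Annual demand D = 226 × 300 = 67,800.
Production build-up factor (1 − d/p) = 1 − 226/1,070 = 0.7888.
Q* = √(2DS / (H(1 − d/p))) = √(2 × 67,800 × 398 / (0.9 × 0.7888)).
= √(53,968,800 / 0.7099) ≈ 8719.083.

Q* ≈ 8,719 boards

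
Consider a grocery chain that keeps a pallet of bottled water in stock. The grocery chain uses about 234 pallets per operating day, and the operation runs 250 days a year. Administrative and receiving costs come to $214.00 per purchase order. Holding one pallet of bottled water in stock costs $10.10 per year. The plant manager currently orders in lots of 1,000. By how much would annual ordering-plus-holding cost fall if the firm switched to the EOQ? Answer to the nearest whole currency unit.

Extra cost ≈ $1,667 per year

Annual demand D = 234 × 250 = 58,500.
EOQ = √(2DS/H) = √(2 × 58,500 × 214 / 10.1) ≈ 1574.49.
Cost at Q* = (D/Q*)S + (Q*/2)H = √(2DSH) ≈ $15,902.32.
Cost at Q = 1,000: (58,500/1,000)×214 + (1,000/2)×10.1 = $12,519.00 + $5,050.00 = $17,569.00.
Excess = $17,569.00 − $15,902.32 = $1,666.68.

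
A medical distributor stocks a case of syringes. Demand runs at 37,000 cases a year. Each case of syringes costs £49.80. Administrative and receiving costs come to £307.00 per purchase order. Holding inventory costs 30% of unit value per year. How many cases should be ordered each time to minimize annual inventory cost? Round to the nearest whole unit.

Q* ≈ 1,233 cases

Holding cost H = 0.30 × £49.80 = £14.9400 per unit per year.
EOQ = √(2DS / H) = √(2 × 37,000 × 307 / 14.94).
= √(22,718,000 / 14.94) = √1,520,615.7965 ≈ 1233.133.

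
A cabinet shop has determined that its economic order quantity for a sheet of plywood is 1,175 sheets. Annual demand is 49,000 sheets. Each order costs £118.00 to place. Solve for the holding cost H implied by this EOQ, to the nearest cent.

Invert the EOQ relation Q*² = 2DS/H.
From Q* = √(2DS/H): H = 2DS / Q*² = 2 × 49,000 × 118 / 1,175² = 8.3759.

H ≈ £8.38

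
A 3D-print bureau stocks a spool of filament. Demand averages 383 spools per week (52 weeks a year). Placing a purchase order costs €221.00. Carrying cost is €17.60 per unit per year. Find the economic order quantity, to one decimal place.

Annual demand D = 383 × 52 = 19,916.
EOQ = √(2DS / H) = √(2 × 19,916 × 221 / 17.6).
= √(8,802,872 / 17.6) = √500,163.1818 ≈ 707.222.

Q* ≈ 707.2 spools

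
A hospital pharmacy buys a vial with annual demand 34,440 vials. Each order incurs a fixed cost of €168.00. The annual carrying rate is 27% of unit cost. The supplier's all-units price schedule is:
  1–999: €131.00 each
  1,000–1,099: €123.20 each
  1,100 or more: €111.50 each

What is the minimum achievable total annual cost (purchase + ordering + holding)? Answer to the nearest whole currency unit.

Holding cost per unit per year at price C is H = 0.27·C.
Evaluate total cost at each tier's feasible EOQ or, if the EOQ is below the tier, at the tier's minimum quantity.
EOQ at €131.00 = 572.0 (feasible in tier 1): TC = 34,440×€131.00 + (34,440/572.0)×168 + (572.0/2)×0.27×€131.00 = €4,531,871.06.
EOQ at €123.20 = 589.8 < 1000, so use break Q=1000: TC = 34,440×€123.20 + (34,440/1000.0)×168 + (1000.0/2)×0.27×€123.20 = €4,265,425.92.
EOQ at €111.50 = 620.0 < 1100, so use break Q=1100: TC = 34,440×€111.50 + (34,440/1100.0)×168 + (1100.0/2)×0.27×€111.50 = €3,861,877.68.
Lowest total cost among the candidates is at Q = 1100.0.

TC* ≈ €3,861,878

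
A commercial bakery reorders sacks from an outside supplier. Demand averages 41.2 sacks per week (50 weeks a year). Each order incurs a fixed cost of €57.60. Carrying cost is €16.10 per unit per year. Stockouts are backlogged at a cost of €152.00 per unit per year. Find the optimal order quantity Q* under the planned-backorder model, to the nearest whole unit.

Annual demand D = 41.2 × 50 = 2,060.
With planned backorders, Q* = √(2DS/H) · √((H+B)/B).
√(2DS/H) = √(2 × 2,060 × 57.6 / 16.1) = 121.408.
√((H+B)/B) = √((16.1+152)/152) = 1.0516.
Q* ≈ 127.676.

Q* ≈ 128 sacks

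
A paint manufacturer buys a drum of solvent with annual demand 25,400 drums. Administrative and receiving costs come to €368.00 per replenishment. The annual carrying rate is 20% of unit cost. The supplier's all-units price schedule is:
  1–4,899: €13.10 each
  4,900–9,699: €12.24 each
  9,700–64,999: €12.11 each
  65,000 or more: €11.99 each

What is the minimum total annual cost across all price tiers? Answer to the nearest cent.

TC* ≈ €318,801.19

Holding cost per unit per year at price C is H = 0.20·C.
Candidates are each tier's EOQ (if it falls in that tier) and each price-break quantity.
EOQ at €13.10 = 2671.2 (feasible in tier 1): TC = 25,400×€13.10 + (25,400/2671.2)×368 + (2671.2/2)×0.20×€13.10 = €339,738.52.
EOQ at €12.24 = 2763.4 < 4900, so use break Q=4900: TC = 25,400×€12.24 + (25,400/4900.0)×368 + (4900.0/2)×0.20×€12.24 = €318,801.19.
EOQ at €12.11 = 2778.2 < 9700, so use break Q=9700: TC = 25,400×€12.11 + (25,400/9700.0)×368 + (9700.0/2)×0.20×€12.11 = €320,304.33.
EOQ at €11.99 = 2792.1 < 65000, so use break Q=65000: TC = 25,400×€11.99 + (25,400/65000.0)×368 + (65000.0/2)×0.20×€11.99 = €382,624.80.
Lowest total cost among the candidates is at Q = 4900.0.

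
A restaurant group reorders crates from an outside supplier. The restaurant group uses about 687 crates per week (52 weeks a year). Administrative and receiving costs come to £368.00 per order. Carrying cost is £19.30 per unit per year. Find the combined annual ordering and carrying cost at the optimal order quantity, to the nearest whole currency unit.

TC* ≈ £22,527

Annual demand D = 687 × 52 = 35,724.
Q* = √(2DS/H) = √(2 × 35,724 × 368 / 19.3) ≈ 1167.19.
At the optimum the two cost components are equal, so total cost = 2·(Q*/2)H = Q*·H.
Minimum total = √(2DSH) = √(2 × 35,724 × 368 × 19.3) ≈ 22526.701.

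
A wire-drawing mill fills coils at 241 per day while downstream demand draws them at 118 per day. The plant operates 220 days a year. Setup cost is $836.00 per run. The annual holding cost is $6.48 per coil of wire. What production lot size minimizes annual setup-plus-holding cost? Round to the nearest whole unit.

Q* ≈ 3,623 coils

Annual demand D = 118 × 220 = 25,960.
Production build-up factor (1 − d/p) = 1 − 118/241 = 0.5104.
Q* = √(2DS / (H(1 − d/p))) = √(2 × 25,960 × 836 / (6.48 × 0.5104)).
= √(43,405,120 / 3.3072) ≈ 3622.755.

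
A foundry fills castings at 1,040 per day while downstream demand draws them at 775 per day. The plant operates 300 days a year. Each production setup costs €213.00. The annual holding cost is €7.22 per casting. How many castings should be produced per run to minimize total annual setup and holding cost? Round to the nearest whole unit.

Q* ≈ 7,337 castings

Annual demand D = 775 × 300 = 232,500.
Production build-up factor (1 − d/p) = 1 − 775/1,040 = 0.2548.
Q* = √(2DS / (H(1 − d/p))) = √(2 × 232,500 × 213 / (7.22 × 0.2548)).
= √(99,045,000 / 1.8397) ≈ 7337.387.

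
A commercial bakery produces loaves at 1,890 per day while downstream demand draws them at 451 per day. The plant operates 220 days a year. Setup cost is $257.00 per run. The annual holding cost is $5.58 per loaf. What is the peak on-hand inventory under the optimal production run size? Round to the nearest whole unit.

Annual demand D = 451 × 220 = 99,220.
Production build-up factor (1 − d/p) = 1 − 451/1,890 = 0.7614.
Q* = √(2DS / (H(1 − d/p))) = √(2 × 99,220 × 257 / (5.58 × 0.7614)).
= √(50,999,080 / 4.2485) ≈ 3464.692.
Maximum inventory = Q*(1 − d/p) = 3464.692 × 0.7614 ≈ 2637.932.

I_max ≈ 2,638 loaves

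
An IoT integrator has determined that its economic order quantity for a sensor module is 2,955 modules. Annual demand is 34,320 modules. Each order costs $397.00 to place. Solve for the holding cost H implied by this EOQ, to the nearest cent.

H ≈ $3.12

Squaring Q* = √(2DS/H) gives Q*² = 2DS/H.
From Q* = √(2DS/H): H = 2DS / Q*² = 2 × 34,320 × 397 / 2,955² = 3.1207.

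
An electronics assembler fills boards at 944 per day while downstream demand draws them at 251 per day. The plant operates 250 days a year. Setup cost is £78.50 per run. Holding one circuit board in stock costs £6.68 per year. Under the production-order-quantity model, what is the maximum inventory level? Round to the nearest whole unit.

Annual demand D = 251 × 250 = 62,750.
Production build-up factor (1 − d/p) = 1 − 251/944 = 0.7341.
Q* = √(2DS / (H(1 − d/p))) = √(2 × 62,750 × 78.5 / (6.68 × 0.7341)).
= √(9,851,750 / 4.9039) ≈ 1417.385.
Maximum inventory = Q*(1 − d/p) = 1417.385 × 0.7341 ≈ 1040.517.

I_max ≈ 1,041 boards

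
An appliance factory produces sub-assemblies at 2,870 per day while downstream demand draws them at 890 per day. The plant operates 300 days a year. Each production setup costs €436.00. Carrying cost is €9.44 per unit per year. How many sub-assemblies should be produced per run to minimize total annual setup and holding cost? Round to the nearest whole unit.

Q* ≈ 5,979 sub-assemblies

Annual demand D = 890 × 300 = 267,000.
Production build-up factor (1 − d/p) = 1 − 890/2,870 = 0.6899.
Q* = √(2DS / (H(1 − d/p))) = √(2 × 267,000 × 436 / (9.44 × 0.6899)).
= √(232,824,000 / 6.5126) ≈ 5979.106.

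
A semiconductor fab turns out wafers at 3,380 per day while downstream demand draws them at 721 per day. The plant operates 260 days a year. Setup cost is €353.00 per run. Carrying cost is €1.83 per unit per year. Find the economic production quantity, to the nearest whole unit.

Annual demand D = 721 × 260 = 187,460.
Production build-up factor (1 − d/p) = 1 − 721/3,380 = 0.7867.
Q* = √(2DS / (H(1 − d/p))) = √(2 × 187,460 × 353 / (1.83 × 0.7867)).
= √(132,346,760 / 1.4396) ≈ 9588.050.

Q* ≈ 9,588 wafers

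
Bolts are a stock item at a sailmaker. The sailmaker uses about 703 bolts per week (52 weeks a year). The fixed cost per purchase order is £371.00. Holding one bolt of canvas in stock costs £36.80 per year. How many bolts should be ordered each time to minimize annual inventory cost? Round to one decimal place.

Q* ≈ 858.5 bolts

Annual demand D = 703 × 52 = 36,556.
EOQ = √(2DS / H) = √(2 × 36,556 × 371 / 36.8).
= √(27,124,552 / 36.8) = √737,080.2174 ≈ 858.534.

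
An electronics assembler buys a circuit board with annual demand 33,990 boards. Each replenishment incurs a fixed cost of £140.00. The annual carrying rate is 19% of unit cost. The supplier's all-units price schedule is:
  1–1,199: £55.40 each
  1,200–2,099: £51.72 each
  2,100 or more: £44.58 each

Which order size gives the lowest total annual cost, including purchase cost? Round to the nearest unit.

Q* ≈ 2,100 boards

Holding cost per unit per year at price C is H = 0.19·C.
Evaluate total cost at each tier's feasible EOQ or, if the EOQ is below the tier, at the tier's minimum quantity.
EOQ at £55.40 = 950.9 (feasible in tier 1): TC = 33,990×£55.40 + (33,990/950.9)×140 + (950.9/2)×0.19×£55.40 = £1,893,054.90.
EOQ at £51.72 = 984.1 < 1200, so use break Q=1200: TC = 33,990×£51.72 + (33,990/1200.0)×140 + (1200.0/2)×0.19×£51.72 = £1,767,824.38.
EOQ at £44.58 = 1060.0 < 2100, so use break Q=2100: TC = 33,990×£44.58 + (33,990/2100.0)×140 + (2100.0/2)×0.19×£44.58 = £1,526,433.91.
Lowest total cost is £1,526,433.91 at Q = 2100.0.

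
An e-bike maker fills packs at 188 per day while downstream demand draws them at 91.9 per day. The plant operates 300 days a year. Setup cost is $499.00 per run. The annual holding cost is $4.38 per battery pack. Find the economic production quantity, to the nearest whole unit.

Q* ≈ 3,506 packs

Annual demand D = 91.9 × 300 = 27,570.
Production build-up factor (1 − d/p) = 1 − 91.9/188 = 0.5112.
Q* = √(2DS / (H(1 − d/p))) = √(2 × 27,570 × 499 / (4.38 × 0.5112)).
= √(27,514,860 / 2.2389) ≈ 3505.612.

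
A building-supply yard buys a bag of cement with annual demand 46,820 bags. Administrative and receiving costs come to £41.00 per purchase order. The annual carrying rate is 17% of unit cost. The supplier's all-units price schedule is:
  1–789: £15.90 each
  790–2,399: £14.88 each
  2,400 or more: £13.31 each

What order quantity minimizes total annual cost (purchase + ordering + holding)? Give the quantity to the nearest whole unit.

Q* ≈ 2,400 bags

Holding cost per unit per year at price C is H = 0.17·C.
Candidates are each tier's EOQ (if it falls in that tier) and each price-break quantity.
Tier 1 (£15.90): EOQ = 1191.8 exceeds tier's upper bound 789, so this tier is dominated.
EOQ at £14.88 = 1232.0 (feasible in tier 2): TC = 46,820×£14.88 + (46,820/1232.0)×41 + (1232.0/2)×0.17×£14.88 = £699,797.97.
EOQ at £13.31 = 1302.6 < 2400, so use break Q=2400: TC = 46,820×£13.31 + (46,820/2400.0)×41 + (2400.0/2)×0.17×£13.31 = £626,689.28.
Lowest total cost is £626,689.28 at Q = 2400.0.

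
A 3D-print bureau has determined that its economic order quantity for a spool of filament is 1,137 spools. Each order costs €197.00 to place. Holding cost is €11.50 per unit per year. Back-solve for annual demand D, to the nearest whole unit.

D ≈ 37,733 spools per year

Invert the EOQ relation Q*² = 2DS/H.
From Q* = √(2DS/H): D = Q*²H / (2S) = 1,137² × 11.5 / (2 × 197) = 37733.105.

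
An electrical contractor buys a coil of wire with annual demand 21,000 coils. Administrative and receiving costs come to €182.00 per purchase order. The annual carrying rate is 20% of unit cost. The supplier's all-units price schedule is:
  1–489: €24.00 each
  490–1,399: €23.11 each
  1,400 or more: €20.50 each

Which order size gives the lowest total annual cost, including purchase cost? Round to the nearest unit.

Holding cost per unit per year at price C is H = 0.20·C.
Evaluate total cost at each tier's feasible EOQ or, if the EOQ is below the tier, at the tier's minimum quantity.
Tier 1 (€24.00): EOQ = 1261.9 exceeds tier's upper bound 489, so this tier is dominated.
EOQ at €23.11 = 1286.0 (feasible in tier 2): TC = 21,000×€23.11 + (21,000/1286.0)×182 + (1286.0/2)×0.20×€23.11 = €491,253.95.
EOQ at €20.50 = 1365.4 < 1400, so use break Q=1400: TC = 21,000×€20.50 + (21,000/1400.0)×182 + (1400.0/2)×0.20×€20.50 = €436,100.00.
Lowest total cost is €436,100.00 at Q = 1400.0.

Q* ≈ 1,400 coils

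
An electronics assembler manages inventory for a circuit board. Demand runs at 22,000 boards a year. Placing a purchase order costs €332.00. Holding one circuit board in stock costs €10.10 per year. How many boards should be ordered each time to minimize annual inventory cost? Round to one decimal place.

Q* ≈ 1,202.6 boards

EOQ = √(2DS / H) = √(2 × 22,000 × 332 / 10.1).
= √(14,608,000 / 10.1) = √1,446,336.6337 ≈ 1202.637.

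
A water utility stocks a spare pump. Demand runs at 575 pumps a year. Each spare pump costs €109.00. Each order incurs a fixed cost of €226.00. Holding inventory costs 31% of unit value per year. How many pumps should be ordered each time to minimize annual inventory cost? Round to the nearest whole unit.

Q* ≈ 88 pumps

Holding cost H = 0.31 × €109.00 = €33.7900 per unit per year.
EOQ = √(2DS / H) = √(2 × 575 × 226 / 33.79).
= √(259,900 / 33.79) = √7,691.6247 ≈ 87.702.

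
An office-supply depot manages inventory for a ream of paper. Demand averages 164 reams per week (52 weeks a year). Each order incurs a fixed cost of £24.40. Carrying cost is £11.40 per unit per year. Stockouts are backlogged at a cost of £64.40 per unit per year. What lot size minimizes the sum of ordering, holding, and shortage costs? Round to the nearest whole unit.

Q* ≈ 207 reams

Annual demand D = 164 × 52 = 8,528.
With planned backorders, Q* = √(2DS/H) · √((H+B)/B).
√(2DS/H) = √(2 × 8,528 × 24.4 / 11.4) = 191.065.
√((H+B)/B) = √((11.4+64.4)/64.4) = 1.0849.
Q* ≈ 207.287.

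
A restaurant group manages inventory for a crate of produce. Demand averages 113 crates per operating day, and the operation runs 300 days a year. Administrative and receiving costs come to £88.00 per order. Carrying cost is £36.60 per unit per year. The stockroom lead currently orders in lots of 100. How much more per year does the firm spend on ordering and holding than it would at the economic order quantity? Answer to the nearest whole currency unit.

Extra cost ≈ £16,885 per year

Annual demand D = 113 × 300 = 33,900.
EOQ = √(2DS/H) = √(2 × 33,900 × 88 / 36.6) ≈ 403.75.
Cost at Q* = (D/Q*)S + (Q*/2)H = √(2DSH) ≈ £14,777.36.
Cost at Q = 100: (33,900/100)×88 + (100/2)×36.6 = £29,832.00 + £1,830.00 = £31,662.00.
Excess = £31,662.00 − £14,777.36 = £16,884.64.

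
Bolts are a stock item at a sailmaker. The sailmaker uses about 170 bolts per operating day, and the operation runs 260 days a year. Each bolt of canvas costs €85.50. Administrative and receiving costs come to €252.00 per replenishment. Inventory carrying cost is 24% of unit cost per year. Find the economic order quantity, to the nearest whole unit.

Q* ≈ 1,042 bolts

Annual demand D = 170 × 260 = 44,200.
Holding cost H = 0.24 × €85.50 = €20.5200 per unit per year.
EOQ = √(2DS / H) = √(2 × 44,200 × 252 / 20.52).
= √(22,276,800 / 20.52) = √1,085,614.0351 ≈ 1041.928.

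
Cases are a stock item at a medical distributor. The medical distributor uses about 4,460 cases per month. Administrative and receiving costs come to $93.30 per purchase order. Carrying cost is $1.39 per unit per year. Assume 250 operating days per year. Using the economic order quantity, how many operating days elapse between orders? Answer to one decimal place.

T ≈ 12.5 days

Annual demand D = 4,460 × 12 = 53,520.
Q* = √(2DS/H) = √(2 × 53,520 × 93.3 / 1.39) ≈ 2680.44.
Cycle time = Q*/D × 250 = 2680.44 / 53,520 × 250 ≈ 12.521 days.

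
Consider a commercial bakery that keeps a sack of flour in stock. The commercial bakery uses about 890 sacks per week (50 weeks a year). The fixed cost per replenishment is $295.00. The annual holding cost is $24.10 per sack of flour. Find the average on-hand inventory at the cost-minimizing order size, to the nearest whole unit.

Annual demand D = 890 × 50 = 44,500.
EOQ = √(2DS/H) = √(2 × 44,500 × 295 / 24.1) ≈ 1043.75.
Average inventory = Q*/2 ≈ 1043.75 / 2 = 521.876.

Average inventory ≈ 522 sacks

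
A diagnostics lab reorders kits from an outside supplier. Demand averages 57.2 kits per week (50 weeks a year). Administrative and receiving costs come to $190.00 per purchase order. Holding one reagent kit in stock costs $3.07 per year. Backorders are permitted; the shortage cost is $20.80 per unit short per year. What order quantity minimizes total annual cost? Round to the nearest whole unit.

Q* ≈ 637 kits

Annual demand D = 57.2 × 50 = 2,860.
With planned backorders, Q* = √(2DS/H) · √((H+B)/B).
√(2DS/H) = √(2 × 2,860 × 190 / 3.07) = 594.984.
√((H+B)/B) = √((3.07+20.8)/20.8) = 1.0713.
Q* ≈ 637.383.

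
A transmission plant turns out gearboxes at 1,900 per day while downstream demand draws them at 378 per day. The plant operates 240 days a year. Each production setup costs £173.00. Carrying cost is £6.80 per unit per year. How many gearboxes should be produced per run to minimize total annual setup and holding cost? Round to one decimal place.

Q* ≈ 2,400.5 gearboxes

Annual demand D = 378 × 240 = 90,720.
Production build-up factor (1 − d/p) = 1 − 378/1,900 = 0.8011.
Q* = √(2DS / (H(1 − d/p))) = √(2 × 90,720 × 173 / (6.8 × 0.8011)).
= √(31,389,120 / 5.4472) ≈ 2400.516.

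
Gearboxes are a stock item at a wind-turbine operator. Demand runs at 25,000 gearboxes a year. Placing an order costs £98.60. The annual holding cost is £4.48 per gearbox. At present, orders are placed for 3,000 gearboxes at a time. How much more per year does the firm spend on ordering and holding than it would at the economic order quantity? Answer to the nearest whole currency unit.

Extra cost ≈ £2,842 per year

EOQ = √(2DS/H) = √(2 × 25,000 × 98.6 / 4.48) ≈ 1049.02.
Cost at Q* = (D/Q*)S + (Q*/2)H = √(2DSH) ≈ £4,699.62.
Cost at Q = 3,000: (25,000/3,000)×98.6 + (3,000/2)×4.48 = £821.67 + £6,720.00 = £7,541.67.
Excess = £7,541.67 − £4,699.62 = £2,842.05.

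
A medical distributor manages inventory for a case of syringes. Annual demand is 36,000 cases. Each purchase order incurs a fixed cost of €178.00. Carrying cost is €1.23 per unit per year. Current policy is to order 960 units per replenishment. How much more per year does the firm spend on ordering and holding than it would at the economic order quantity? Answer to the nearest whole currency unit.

Extra cost ≈ €3,295 per year

EOQ = √(2DS/H) = √(2 × 36,000 × 178 / 1.23) ≈ 3227.93.
Cost at Q* = (D/Q*)S + (Q*/2)H = √(2DSH) ≈ €3,970.35.
Cost at Q = 960: (36,000/960)×178 + (960/2)×1.23 = €6,675.00 + €590.40 = €7,265.40.
Excess = €7,265.40 − €3,970.35 = €3,295.05.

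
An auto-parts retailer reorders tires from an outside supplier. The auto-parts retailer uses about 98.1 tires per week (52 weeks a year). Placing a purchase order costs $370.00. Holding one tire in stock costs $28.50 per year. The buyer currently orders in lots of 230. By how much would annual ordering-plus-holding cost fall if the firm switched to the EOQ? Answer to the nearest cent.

Annual demand D = 98.1 × 52 = 5,101.2.
EOQ = √(2DS/H) = √(2 × 5,101.2 × 370 / 28.5) ≈ 363.94.
Cost at Q* = (D/Q*)S + (Q*/2)H = √(2DSH) ≈ $10,372.29.
Cost at Q = 230: (5,101.2/230)×370 + (230/2)×28.5 = $8,206.28 + $3,277.50 = $11,483.78.
Excess = $11,483.78 − $10,372.29 = $1,111.49.

Extra cost ≈ $1,111.49 per year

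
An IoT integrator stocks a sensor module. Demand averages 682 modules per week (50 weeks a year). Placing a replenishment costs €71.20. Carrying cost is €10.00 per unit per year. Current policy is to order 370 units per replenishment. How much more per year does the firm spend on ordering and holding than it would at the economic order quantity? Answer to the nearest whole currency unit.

Extra cost ≈ €1,444 per year

Annual demand D = 682 × 50 = 34,100.
EOQ = √(2DS/H) = √(2 × 34,100 × 71.2 / 10) ≈ 696.84.
Cost at Q* = (D/Q*)S + (Q*/2)H = √(2DSH) ≈ €6,968.39.
Cost at Q = 370: (34,100/370)×71.2 + (370/2)×10 = €6,561.95 + €1,850.00 = €8,411.95.
Excess = €8,411.95 − €6,968.39 = €1,443.56.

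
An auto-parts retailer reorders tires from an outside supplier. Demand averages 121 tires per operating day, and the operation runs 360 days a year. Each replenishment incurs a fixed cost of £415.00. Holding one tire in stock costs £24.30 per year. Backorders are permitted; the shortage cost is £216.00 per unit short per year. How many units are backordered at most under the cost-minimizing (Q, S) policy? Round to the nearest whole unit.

S* ≈ 130 tires

Annual demand D = 121 × 360 = 43,560.
With planned backorders, Q* = √(2DS/H) · √((H+B)/B).
√(2DS/H) = √(2 × 43,560 × 415 / 24.3) = 1219.775.
√((H+B)/B) = √((24.3+216)/216) = 1.0548.
Q* ≈ 1286.559.
S* = Q* · H/(H+B) = 1286.559 × 24.3/240.3 ≈ 130.102.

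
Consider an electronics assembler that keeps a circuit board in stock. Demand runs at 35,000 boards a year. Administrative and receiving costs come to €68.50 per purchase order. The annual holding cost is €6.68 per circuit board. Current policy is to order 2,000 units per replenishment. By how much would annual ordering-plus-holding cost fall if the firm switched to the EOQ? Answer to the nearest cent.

Extra cost ≈ €2,219.19 per year

EOQ = √(2DS/H) = √(2 × 35,000 × 68.5 / 6.68) ≈ 847.24.
Cost at Q* = (D/Q*)S + (Q*/2)H = √(2DSH) ≈ €5,659.56.
Cost at Q = 2,000: (35,000/2,000)×68.5 + (2,000/2)×6.68 = €1,198.75 + €6,680.00 = €7,878.75.
Excess = €7,878.75 − €5,659.56 = €2,219.19.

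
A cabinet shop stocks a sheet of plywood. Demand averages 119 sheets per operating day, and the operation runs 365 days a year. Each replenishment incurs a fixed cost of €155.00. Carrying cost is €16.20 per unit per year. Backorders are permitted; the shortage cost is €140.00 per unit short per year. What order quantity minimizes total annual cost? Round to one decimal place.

Annual demand D = 119 × 365 = 43,435.
With planned backorders, Q* = √(2DS/H) · √((H+B)/B).
√(2DS/H) = √(2 × 43,435 × 155 / 16.2) = 911.682.
√((H+B)/B) = √((16.2+140)/140) = 1.0563.
Q* ≈ 962.986.

Q* ≈ 963.0 sheets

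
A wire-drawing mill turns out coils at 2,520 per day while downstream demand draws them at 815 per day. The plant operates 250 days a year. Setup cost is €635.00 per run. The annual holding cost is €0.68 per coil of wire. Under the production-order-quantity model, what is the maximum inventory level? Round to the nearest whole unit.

Annual demand D = 815 × 250 = 203,750.
Production build-up factor (1 − d/p) = 1 − 815/2,520 = 0.6766.
Q* = √(2DS / (H(1 − d/p))) = √(2 × 203,750 × 635 / (0.68 × 0.6766)).
= √(258,762,500 / 0.4601) ≈ 23715.610.
Maximum inventory = Q*(1 − d/p) = 23715.610 × 0.6766 ≈ 16045.680.

I_max ≈ 16,046 coils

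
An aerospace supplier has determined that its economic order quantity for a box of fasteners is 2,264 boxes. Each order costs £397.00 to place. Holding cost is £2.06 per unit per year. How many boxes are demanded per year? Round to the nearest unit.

The basic EOQ model gives Q* = √(2DS/H); rearrange for the unknown.
From Q* = √(2DS/H): D = Q*²H / (2S) = 2,264² × 2.06 / (2 × 397) = 13298.405.

D ≈ 13,298 boxes per year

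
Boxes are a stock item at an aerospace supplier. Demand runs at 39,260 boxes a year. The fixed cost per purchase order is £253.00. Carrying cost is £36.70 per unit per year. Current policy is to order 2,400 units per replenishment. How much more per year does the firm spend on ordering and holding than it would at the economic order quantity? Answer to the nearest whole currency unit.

Extra cost ≈ £21,177 per year

EOQ = √(2DS/H) = √(2 × 39,260 × 253 / 36.7) ≈ 735.73.
Cost at Q* = (D/Q*)S + (Q*/2)H = √(2DSH) ≈ £27,001.22.
Cost at Q = 2,400: (39,260/2,400)×253 + (2,400/2)×36.7 = £4,138.66 + £44,040.00 = £48,178.66.
Excess = £48,178.66 − £27,001.22 = £21,177.44.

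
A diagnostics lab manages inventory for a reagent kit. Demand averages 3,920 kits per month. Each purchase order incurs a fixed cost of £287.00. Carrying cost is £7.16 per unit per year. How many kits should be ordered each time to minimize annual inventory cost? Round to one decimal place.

Annual demand D = 3,920 × 12 = 47,040.
EOQ = √(2DS / H) = √(2 × 47,040 × 287 / 7.16).
= √(27,000,960 / 7.16) = √3,771,083.7989 ≈ 1941.928.

Q* ≈ 1,941.9 kits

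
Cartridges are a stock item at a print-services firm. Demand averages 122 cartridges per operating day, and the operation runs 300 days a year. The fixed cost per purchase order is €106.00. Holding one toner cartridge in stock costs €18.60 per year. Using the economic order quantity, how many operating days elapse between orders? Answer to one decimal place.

Annual demand D = 122 × 300 = 36,600.
The optimal lot size = √(2DS/H) = √(2 × 36,600 × 106 / 18.6) ≈ 645.88.
Cycle time = Q*/D × 300 = 645.88 / 36,600 × 300 ≈ 5.294 days.

T ≈ 5.3 days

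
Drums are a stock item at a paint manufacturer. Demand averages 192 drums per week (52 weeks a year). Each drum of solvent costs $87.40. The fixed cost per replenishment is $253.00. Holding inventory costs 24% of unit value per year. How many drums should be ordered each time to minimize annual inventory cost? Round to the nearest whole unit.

Q* ≈ 491 drums

Annual demand D = 192 × 52 = 9,984.
Holding cost H = 0.24 × $87.40 = $20.9760 per unit per year.
EOQ = √(2DS / H) = √(2 × 9,984 × 253 / 20.976).
= √(5,051,904 / 20.976) = √240,842.1053 ≈ 490.757.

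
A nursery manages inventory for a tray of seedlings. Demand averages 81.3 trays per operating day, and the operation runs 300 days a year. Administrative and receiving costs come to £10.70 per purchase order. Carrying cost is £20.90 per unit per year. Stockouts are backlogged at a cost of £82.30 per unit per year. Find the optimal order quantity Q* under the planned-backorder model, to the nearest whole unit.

Q* ≈ 177 trays

Annual demand D = 81.3 × 300 = 24,390.
With planned backorders, Q* = √(2DS/H) · √((H+B)/B).
√(2DS/H) = √(2 × 24,390 × 10.7 / 20.9) = 158.030.
√((H+B)/B) = √((20.9+82.3)/82.3) = 1.1198.
Q* ≈ 176.962.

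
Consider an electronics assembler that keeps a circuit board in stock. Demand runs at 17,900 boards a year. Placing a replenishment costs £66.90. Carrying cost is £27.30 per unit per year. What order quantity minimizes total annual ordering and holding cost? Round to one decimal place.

EOQ = √(2DS / H) = √(2 × 17,900 × 66.9 / 27.3).
= √(2,395,020 / 27.3) = √87,729.6703 ≈ 296.192.

Q* ≈ 296.2 boards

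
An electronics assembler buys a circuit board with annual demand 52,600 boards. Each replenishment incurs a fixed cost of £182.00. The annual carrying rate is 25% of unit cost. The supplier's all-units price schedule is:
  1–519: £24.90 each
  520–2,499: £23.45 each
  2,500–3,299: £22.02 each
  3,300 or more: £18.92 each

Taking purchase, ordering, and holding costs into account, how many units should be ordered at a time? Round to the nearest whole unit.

Q* ≈ 3,300 boards

Holding cost per unit per year at price C is H = 0.25·C.
Evaluate total cost at each tier's feasible EOQ or, if the EOQ is below the tier, at the tier's minimum quantity.
Tier 1 (£24.90): EOQ = 1753.8 exceeds tier's upper bound 519, so this tier is dominated.
EOQ at £23.45 = 1807.2 (feasible in tier 2): TC = 52,600×£23.45 + (52,600/1807.2)×182 + (1807.2/2)×0.25×£23.45 = £1,244,064.61.
EOQ at £22.02 = 1864.9 < 2500, so use break Q=2500: TC = 52,600×£22.02 + (52,600/2500.0)×182 + (2500.0/2)×0.25×£22.02 = £1,168,962.53.
EOQ at £18.92 = 2011.9 < 3300, so use break Q=3300: TC = 52,600×£18.92 + (52,600/3300.0)×182 + (3300.0/2)×0.25×£18.92 = £1,005,897.47.
Lowest total cost is £1,005,897.47 at Q = 3300.0.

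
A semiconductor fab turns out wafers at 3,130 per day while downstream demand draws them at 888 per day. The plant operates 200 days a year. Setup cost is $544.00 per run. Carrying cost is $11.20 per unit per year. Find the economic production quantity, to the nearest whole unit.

Annual demand D = 888 × 200 = 177,600.
Production build-up factor (1 − d/p) = 1 − 888/3,130 = 0.7163.
Q* = √(2DS / (H(1 − d/p))) = √(2 × 177,600 × 544 / (11.2 × 0.7163)).
= √(193,228,800 / 8.0225) ≈ 4907.737.

Q* ≈ 4,908 wafers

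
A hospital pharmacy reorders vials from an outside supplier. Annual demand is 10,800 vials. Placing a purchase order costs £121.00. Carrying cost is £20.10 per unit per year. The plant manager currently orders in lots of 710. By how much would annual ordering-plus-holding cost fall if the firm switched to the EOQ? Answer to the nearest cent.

Extra cost ≈ £1,728.07 per year

EOQ = √(2DS/H) = √(2 × 10,800 × 121 / 20.1) ≈ 360.60.
Cost at Q* = (D/Q*)S + (Q*/2)H = √(2DSH) ≈ £7,247.99.
Cost at Q = 710: (10,800/710)×121 + (710/2)×20.1 = £1,840.56 + £7,135.50 = £8,976.06.
Excess = £8,976.06 − £7,247.99 = £1,728.07.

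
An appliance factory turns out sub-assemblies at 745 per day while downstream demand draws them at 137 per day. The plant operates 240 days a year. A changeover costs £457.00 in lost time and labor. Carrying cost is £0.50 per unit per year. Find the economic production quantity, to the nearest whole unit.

Q* ≈ 8,582 sub-assemblies

Annual demand D = 137 × 240 = 32,880.
Production build-up factor (1 − d/p) = 1 − 137/745 = 0.8161.
Q* = √(2DS / (H(1 − d/p))) = √(2 × 32,880 × 457 / (0.5 × 0.8161)).
= √(30,052,320 / 0.4081) ≈ 8581.839.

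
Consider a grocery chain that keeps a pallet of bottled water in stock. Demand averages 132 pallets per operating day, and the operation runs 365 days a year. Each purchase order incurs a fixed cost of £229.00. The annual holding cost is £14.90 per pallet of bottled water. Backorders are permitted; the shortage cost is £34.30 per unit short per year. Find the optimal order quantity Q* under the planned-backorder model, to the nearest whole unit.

Q* ≈ 1,457 pallets

Annual demand D = 132 × 365 = 48,180.
With planned backorders, Q* = √(2DS/H) · √((H+B)/B).
√(2DS/H) = √(2 × 48,180 × 229 / 14.9) = 1216.951.
√((H+B)/B) = √((14.9+34.3)/34.3) = 1.1977.
Q* ≈ 1457.500.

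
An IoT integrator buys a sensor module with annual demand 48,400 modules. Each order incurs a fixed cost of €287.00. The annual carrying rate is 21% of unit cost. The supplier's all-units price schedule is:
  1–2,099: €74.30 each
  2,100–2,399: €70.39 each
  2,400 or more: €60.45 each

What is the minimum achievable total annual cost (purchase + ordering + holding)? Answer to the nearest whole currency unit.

Holding cost per unit per year at price C is H = 0.21·C.
Candidates are each tier's EOQ (if it falls in that tier) and each price-break quantity.
EOQ at €74.30 = 1334.4 (feasible in tier 1): TC = 48,400×€74.30 + (48,400/1334.4)×287 + (1334.4/2)×0.21×€74.30 = €3,616,940.09.
EOQ at €70.39 = 1370.9 < 2100, so use break Q=2100: TC = 48,400×€70.39 + (48,400/2100.0)×287 + (2100.0/2)×0.21×€70.39 = €3,429,011.66.
EOQ at €60.45 = 1479.3 < 2400, so use break Q=2400: TC = 48,400×€60.45 + (48,400/2400.0)×287 + (2400.0/2)×0.21×€60.45 = €2,946,801.23.
Lowest total cost among the candidates is at Q = 2400.0.

TC* ≈ €2,946,801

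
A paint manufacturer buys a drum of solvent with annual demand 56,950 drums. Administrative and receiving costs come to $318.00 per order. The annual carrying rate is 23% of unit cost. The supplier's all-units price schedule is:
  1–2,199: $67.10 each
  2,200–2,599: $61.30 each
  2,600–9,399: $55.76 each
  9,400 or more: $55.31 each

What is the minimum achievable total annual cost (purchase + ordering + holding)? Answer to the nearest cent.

Holding cost per unit per year at price C is H = 0.23·C.
For each price level, check whether its EOQ is feasible; otherwise the best quantity at that price is the breakpoint.
EOQ at $67.10 = 1532.0 (feasible in tier 1): TC = 56,950×$67.10 + (56,950/1532.0)×318 + (1532.0/2)×0.23×$67.10 = $3,844,987.89.
EOQ at $61.30 = 1602.8 < 2200, so use break Q=2200: TC = 56,950×$61.30 + (56,950/2200.0)×318 + (2200.0/2)×0.23×$61.30 = $3,514,775.76.
EOQ at $55.76 = 1680.5 < 2600, so use break Q=2600: TC = 56,950×$55.76 + (56,950/2600.0)×318 + (2600.0/2)×0.23×$55.76 = $3,199,169.66.
EOQ at $55.31 = 1687.4 < 9400, so use break Q=9400: TC = 56,950×$55.31 + (56,950/9400.0)×318 + (9400.0/2)×0.23×$55.31 = $3,211,621.22.
Lowest total cost among the candidates is at Q = 2600.0.

TC* ≈ $3,199,169.66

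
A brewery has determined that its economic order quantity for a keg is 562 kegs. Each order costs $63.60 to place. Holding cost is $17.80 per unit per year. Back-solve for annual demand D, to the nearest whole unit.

The basic EOQ model gives Q* = √(2DS/H); rearrange for the unknown.
From Q* = √(2DS/H): D = Q*²H / (2S) = 562² × 17.8 / (2 × 63.6) = 44198.296.

D ≈ 44,198 kegs per year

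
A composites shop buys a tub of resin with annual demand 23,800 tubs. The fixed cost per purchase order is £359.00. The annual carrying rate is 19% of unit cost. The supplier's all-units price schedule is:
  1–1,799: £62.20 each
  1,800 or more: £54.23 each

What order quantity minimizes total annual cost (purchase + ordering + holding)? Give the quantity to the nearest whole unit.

Holding cost per unit per year at price C is H = 0.19·C.
For each price level, check whether its EOQ is feasible; otherwise the best quantity at that price is the breakpoint.
EOQ at £62.20 = 1202.5 (feasible in tier 1): TC = 23,800×£62.20 + (23,800/1202.5)×359 + (1202.5/2)×0.19×£62.20 = £1,494,570.94.
EOQ at £54.23 = 1287.8 < 1800, so use break Q=1800: TC = 23,800×£54.23 + (23,800/1800.0)×359 + (1800.0/2)×0.19×£54.23 = £1,304,694.11.
Lowest total cost is £1,304,694.11 at Q = 1800.0.

Q* ≈ 1,800 tubs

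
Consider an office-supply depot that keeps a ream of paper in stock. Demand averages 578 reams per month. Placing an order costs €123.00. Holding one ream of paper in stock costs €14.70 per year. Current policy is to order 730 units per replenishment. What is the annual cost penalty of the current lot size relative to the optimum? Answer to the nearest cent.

Extra cost ≈ €1,525.98 per year

Annual demand D = 578 × 12 = 6,936.
EOQ = √(2DS/H) = √(2 × 6,936 × 123 / 14.7) ≈ 340.69.
Cost at Q* = (D/Q*)S + (Q*/2)H = √(2DSH) ≈ €5,008.19.
Cost at Q = 730: (6,936/730)×123 + (730/2)×14.7 = €1,168.67 + €5,365.50 = €6,534.17.
Excess = €6,534.17 − €5,008.19 = €1,525.98.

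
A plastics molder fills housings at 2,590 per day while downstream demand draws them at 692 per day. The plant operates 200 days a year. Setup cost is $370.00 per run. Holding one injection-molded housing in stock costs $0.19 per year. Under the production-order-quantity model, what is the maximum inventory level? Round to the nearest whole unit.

I_max ≈ 19,875 housings

Annual demand D = 692 × 200 = 138,400.
Production build-up factor (1 − d/p) = 1 − 692/2,590 = 0.7328.
Q* = √(2DS / (H(1 − d/p))) = √(2 × 138,400 × 370 / (0.19 × 0.7328)).
= √(102,416,000 / 0.1392) ≈ 27121.199.
Maximum inventory = Q*(1 − d/p) = 27121.199 × 0.7328 ≈ 19874.917.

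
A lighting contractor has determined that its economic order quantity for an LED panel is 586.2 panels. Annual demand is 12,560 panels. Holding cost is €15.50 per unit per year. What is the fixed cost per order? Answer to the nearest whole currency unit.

S ≈ €212

The basic EOQ model gives Q* = √(2DS/H); rearrange for the unknown.
From Q* = √(2DS/H): S = Q*²H / (2D) = 586.2² × 15.5 / (2 × 12,560) = 212.0331.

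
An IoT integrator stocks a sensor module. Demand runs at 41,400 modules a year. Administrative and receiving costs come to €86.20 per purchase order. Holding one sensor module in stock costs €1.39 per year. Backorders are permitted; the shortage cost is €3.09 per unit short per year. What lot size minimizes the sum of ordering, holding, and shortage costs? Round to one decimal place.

Q* ≈ 2,728.5 modules

With planned backorders, Q* = √(2DS/H) · √((H+B)/B).
√(2DS/H) = √(2 × 41,400 × 86.2 / 1.39) = 2266.008.
√((H+B)/B) = √((1.39+3.09)/3.09) = 1.2041.
Q* ≈ 2728.482.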